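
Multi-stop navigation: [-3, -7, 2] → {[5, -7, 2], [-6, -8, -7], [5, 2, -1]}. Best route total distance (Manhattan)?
46
(one optimal route: (-3, -7, 2) → (-6, -8, -7) → (5, -7, 2) → (5, 2, -1))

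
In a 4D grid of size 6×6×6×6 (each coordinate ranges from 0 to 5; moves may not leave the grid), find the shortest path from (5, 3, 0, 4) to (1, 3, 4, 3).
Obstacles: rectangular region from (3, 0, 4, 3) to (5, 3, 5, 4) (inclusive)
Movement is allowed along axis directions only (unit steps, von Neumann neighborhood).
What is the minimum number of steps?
9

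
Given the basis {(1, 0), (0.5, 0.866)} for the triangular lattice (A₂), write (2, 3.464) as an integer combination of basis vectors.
4b₂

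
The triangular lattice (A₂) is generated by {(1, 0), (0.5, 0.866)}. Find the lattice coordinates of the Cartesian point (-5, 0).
-5b₁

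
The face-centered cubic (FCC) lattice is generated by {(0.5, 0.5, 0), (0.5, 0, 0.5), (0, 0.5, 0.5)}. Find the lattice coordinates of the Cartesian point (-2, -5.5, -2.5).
-5b₁ + b₂ - 6b₃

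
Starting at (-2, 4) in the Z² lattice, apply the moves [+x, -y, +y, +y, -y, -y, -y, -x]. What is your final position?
(-2, 2)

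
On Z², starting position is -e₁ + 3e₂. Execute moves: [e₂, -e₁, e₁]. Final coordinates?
(-1, 4)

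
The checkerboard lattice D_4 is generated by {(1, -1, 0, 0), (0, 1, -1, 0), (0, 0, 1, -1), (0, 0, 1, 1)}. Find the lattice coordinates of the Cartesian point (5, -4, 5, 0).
5b₁ + b₂ + 3b₃ + 3b₄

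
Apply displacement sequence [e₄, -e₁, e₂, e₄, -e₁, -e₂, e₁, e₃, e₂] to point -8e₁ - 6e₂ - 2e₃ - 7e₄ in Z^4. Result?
(-9, -5, -1, -5)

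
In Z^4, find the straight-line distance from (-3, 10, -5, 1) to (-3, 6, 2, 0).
8.12404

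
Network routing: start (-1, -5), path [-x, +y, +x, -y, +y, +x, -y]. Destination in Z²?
(0, -5)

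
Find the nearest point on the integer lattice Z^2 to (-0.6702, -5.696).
(-1, -6)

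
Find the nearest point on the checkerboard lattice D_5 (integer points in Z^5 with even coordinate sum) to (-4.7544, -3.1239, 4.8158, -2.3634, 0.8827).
(-5, -3, 5, -2, 1)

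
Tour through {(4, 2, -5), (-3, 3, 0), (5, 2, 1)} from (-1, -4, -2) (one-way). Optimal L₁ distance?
28
(one optimal route: (-1, -4, -2) → (-3, 3, 0) → (5, 2, 1) → (4, 2, -5))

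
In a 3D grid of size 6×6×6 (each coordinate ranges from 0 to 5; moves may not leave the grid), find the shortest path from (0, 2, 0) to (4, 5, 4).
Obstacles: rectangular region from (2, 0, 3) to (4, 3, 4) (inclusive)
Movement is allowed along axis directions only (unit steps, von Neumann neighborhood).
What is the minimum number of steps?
11
(one shortest path: (0, 2, 0) → (1, 2, 0) → (2, 2, 0) → (3, 2, 0) → (4, 2, 0) → (4, 3, 0) → (4, 4, 0) → (4, 5, 0) → (4, 5, 1) → (4, 5, 2) → (4, 5, 3) → (4, 5, 4))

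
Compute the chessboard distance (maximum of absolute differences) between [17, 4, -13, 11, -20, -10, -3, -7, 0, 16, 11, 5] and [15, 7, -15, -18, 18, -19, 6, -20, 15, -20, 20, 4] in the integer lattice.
38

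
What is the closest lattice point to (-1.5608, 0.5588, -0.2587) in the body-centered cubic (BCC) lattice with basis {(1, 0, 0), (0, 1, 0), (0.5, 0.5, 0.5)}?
(-1.5, 0.5, -0.5)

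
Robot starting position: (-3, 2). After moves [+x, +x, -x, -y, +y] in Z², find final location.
(-2, 2)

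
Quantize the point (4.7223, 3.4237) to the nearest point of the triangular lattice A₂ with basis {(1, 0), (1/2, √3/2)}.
(5, 3.464)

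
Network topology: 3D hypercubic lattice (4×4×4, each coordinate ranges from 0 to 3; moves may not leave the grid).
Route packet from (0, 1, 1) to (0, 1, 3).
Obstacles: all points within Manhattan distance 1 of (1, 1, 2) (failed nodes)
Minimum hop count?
4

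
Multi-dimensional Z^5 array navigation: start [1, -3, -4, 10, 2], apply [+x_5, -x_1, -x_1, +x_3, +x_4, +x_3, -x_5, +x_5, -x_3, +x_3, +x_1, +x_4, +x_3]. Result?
(0, -3, -1, 12, 3)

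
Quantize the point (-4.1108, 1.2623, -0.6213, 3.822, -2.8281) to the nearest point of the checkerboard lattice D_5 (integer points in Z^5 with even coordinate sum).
(-4, 1, 0, 4, -3)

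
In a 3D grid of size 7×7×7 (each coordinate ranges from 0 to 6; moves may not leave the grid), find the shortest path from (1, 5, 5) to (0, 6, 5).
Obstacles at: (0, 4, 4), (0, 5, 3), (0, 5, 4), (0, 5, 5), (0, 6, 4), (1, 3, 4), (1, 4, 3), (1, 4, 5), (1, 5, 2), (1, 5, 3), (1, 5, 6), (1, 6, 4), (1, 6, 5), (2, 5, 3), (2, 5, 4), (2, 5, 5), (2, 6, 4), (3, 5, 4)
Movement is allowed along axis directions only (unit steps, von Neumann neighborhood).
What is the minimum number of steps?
10
(one shortest path: (1, 5, 5) → (1, 5, 4) → (1, 4, 4) → (2, 4, 4) → (2, 4, 5) → (2, 4, 6) → (1, 4, 6) → (0, 4, 6) → (0, 5, 6) → (0, 6, 6) → (0, 6, 5))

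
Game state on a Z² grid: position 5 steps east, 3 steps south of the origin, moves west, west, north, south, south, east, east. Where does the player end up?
(5, -4)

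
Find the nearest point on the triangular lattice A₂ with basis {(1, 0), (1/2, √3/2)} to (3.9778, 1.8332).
(4, 1.732)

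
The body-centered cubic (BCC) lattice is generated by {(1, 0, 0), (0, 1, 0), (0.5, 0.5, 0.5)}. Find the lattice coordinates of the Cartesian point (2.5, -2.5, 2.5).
-5b₂ + 5b₃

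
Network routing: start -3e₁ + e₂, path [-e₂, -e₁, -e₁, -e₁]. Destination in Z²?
(-6, 0)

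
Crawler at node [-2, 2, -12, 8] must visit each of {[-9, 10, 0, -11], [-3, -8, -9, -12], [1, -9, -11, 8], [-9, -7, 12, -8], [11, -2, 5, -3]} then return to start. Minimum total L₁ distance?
190
(one optimal route: (-2, 2, -12, 8) → (1, -9, -11, 8) → (-3, -8, -9, -12) → (-9, 10, 0, -11) → (-9, -7, 12, -8) → (11, -2, 5, -3) → (-2, 2, -12, 8))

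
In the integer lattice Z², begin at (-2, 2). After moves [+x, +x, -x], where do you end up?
(-1, 2)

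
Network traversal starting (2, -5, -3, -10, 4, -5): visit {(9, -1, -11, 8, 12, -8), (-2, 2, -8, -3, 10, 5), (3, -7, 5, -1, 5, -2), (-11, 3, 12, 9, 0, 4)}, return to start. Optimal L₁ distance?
220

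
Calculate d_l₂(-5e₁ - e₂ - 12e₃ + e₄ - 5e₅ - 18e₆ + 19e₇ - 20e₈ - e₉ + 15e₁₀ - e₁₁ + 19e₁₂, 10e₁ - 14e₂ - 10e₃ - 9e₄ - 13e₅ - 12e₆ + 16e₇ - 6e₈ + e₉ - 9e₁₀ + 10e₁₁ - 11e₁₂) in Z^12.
49.0306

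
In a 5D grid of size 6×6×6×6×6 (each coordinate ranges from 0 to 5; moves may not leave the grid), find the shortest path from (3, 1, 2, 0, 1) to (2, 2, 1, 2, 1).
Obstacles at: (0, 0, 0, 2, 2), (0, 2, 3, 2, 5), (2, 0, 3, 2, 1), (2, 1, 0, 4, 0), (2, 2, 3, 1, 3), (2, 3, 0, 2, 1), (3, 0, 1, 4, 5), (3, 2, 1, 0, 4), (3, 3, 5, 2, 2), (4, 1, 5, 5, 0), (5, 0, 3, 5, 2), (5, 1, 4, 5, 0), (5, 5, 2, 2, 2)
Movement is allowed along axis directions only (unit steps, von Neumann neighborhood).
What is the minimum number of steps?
5
(one shortest path: (3, 1, 2, 0, 1) → (2, 1, 2, 0, 1) → (2, 2, 2, 0, 1) → (2, 2, 1, 0, 1) → (2, 2, 1, 1, 1) → (2, 2, 1, 2, 1))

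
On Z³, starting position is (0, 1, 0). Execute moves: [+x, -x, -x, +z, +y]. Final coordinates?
(-1, 2, 1)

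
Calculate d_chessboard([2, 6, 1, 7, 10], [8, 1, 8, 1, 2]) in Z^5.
8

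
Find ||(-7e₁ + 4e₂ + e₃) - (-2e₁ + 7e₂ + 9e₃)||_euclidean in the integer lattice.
9.89949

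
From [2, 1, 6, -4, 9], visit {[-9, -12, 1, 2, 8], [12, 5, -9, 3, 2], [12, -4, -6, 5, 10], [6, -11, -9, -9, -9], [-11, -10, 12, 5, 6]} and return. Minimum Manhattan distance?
220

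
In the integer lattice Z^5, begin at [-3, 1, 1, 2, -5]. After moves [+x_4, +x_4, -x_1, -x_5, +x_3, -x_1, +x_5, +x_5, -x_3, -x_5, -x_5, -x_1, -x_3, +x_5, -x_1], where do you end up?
(-7, 1, 0, 4, -5)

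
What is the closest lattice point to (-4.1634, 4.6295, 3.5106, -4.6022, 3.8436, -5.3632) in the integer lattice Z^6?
(-4, 5, 4, -5, 4, -5)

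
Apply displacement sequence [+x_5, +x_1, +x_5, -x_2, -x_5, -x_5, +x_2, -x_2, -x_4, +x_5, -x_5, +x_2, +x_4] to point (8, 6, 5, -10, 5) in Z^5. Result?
(9, 6, 5, -10, 5)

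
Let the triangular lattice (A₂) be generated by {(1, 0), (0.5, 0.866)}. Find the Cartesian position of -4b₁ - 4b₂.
(-6, -3.464)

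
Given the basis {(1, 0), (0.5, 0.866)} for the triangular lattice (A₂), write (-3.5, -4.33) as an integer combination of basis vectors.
-b₁ - 5b₂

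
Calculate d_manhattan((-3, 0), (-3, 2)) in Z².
2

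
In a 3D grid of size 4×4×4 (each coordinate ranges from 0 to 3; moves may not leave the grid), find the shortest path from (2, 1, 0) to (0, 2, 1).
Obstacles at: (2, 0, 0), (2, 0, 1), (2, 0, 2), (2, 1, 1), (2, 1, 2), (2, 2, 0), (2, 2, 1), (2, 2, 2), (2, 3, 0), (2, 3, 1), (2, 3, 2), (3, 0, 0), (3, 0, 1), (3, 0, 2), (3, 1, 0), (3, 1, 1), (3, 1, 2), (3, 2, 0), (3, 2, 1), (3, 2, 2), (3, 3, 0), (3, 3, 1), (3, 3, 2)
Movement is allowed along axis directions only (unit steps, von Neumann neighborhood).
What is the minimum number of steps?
4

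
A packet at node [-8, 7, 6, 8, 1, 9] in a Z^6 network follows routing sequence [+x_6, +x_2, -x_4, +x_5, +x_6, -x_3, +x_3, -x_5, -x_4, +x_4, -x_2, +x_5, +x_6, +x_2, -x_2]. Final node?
(-8, 7, 6, 7, 2, 12)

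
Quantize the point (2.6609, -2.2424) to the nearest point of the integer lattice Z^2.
(3, -2)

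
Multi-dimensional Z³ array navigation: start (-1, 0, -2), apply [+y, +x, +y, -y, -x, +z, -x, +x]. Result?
(-1, 1, -1)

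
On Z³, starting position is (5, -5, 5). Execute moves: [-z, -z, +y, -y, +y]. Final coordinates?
(5, -4, 3)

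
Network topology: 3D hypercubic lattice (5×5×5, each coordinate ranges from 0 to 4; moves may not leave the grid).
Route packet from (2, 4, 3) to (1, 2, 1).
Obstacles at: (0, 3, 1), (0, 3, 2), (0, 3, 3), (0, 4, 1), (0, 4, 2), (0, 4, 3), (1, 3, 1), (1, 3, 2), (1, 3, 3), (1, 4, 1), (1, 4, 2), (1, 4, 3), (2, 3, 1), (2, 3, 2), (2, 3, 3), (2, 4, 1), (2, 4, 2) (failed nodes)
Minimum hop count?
7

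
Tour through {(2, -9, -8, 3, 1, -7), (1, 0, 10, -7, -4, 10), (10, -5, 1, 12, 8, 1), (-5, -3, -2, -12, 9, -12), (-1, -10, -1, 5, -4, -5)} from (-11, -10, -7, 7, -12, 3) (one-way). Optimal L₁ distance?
218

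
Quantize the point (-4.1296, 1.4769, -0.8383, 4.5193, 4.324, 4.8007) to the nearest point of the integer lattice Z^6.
(-4, 1, -1, 5, 4, 5)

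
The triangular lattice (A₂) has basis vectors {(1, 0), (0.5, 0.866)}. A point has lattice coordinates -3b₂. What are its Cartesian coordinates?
(-1.5, -2.598)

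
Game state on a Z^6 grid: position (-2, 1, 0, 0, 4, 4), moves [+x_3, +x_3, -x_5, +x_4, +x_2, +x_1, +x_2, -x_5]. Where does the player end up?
(-1, 3, 2, 1, 2, 4)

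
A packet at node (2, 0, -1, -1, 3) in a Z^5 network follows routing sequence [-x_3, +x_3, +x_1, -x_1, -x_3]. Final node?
(2, 0, -2, -1, 3)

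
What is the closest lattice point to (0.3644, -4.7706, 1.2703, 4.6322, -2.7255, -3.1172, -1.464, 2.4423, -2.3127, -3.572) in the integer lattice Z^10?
(0, -5, 1, 5, -3, -3, -1, 2, -2, -4)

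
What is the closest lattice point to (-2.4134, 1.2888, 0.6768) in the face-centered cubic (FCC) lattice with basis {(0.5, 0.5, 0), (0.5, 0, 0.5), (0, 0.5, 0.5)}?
(-2.5, 1, 0.5)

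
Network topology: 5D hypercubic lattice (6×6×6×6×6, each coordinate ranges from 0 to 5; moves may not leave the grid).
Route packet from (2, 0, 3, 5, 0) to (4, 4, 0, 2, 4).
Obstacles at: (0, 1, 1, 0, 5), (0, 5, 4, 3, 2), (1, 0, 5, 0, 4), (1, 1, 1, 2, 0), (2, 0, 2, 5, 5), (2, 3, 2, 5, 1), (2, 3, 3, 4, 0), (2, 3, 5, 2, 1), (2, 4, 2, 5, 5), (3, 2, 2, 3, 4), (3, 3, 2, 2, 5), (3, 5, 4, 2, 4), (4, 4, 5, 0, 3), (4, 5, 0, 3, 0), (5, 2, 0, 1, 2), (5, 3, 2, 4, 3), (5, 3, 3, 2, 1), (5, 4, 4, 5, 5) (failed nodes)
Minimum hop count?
16
(one shortest path: (2, 0, 3, 5, 0) → (3, 0, 3, 5, 0) → (4, 0, 3, 5, 0) → (4, 1, 3, 5, 0) → (4, 2, 3, 5, 0) → (4, 3, 3, 5, 0) → (4, 4, 3, 5, 0) → (4, 4, 2, 5, 0) → (4, 4, 1, 5, 0) → (4, 4, 0, 5, 0) → (4, 4, 0, 4, 0) → (4, 4, 0, 3, 0) → (4, 4, 0, 2, 0) → (4, 4, 0, 2, 1) → (4, 4, 0, 2, 2) → (4, 4, 0, 2, 3) → (4, 4, 0, 2, 4))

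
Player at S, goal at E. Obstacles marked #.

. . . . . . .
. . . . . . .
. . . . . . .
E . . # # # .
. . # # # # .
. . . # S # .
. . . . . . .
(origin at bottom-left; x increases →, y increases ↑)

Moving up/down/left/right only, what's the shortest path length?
8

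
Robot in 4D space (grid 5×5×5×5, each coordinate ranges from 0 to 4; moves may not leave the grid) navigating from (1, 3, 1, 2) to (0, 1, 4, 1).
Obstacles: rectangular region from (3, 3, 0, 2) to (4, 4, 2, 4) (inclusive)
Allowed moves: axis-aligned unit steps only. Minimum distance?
7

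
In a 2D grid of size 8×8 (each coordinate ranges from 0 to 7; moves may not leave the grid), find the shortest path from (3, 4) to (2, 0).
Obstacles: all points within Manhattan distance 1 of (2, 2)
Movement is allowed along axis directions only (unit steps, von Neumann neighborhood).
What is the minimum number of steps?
7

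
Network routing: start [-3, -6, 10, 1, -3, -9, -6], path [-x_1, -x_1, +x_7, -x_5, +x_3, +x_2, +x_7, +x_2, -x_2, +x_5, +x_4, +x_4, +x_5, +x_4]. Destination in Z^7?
(-5, -5, 11, 4, -2, -9, -4)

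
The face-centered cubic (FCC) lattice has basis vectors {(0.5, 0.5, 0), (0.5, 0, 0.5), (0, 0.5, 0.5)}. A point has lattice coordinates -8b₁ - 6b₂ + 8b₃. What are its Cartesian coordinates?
(-7, 0, 1)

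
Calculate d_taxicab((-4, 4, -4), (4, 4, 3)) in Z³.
15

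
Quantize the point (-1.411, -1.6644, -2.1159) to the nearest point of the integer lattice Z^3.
(-1, -2, -2)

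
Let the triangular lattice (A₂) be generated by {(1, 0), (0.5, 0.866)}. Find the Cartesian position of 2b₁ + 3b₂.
(3.5, 2.598)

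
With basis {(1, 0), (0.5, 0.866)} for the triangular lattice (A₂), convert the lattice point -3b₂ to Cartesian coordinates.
(-1.5, -2.598)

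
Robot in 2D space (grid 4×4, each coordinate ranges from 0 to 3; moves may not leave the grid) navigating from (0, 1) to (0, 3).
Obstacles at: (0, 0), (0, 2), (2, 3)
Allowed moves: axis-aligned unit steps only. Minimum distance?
4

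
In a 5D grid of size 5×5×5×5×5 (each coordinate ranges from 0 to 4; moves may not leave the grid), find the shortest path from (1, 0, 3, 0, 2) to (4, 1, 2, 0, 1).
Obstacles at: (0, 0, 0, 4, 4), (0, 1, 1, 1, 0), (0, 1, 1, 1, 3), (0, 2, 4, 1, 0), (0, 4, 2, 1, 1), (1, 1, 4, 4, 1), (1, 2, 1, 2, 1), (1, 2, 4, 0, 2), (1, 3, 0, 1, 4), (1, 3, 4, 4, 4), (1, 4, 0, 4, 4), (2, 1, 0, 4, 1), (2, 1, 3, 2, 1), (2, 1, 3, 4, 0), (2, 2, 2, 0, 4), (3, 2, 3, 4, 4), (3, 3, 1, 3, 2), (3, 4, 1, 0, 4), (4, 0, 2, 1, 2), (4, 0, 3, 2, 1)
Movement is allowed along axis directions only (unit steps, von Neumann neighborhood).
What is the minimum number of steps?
6
(one shortest path: (1, 0, 3, 0, 2) → (2, 0, 3, 0, 2) → (3, 0, 3, 0, 2) → (4, 0, 3, 0, 2) → (4, 1, 3, 0, 2) → (4, 1, 2, 0, 2) → (4, 1, 2, 0, 1))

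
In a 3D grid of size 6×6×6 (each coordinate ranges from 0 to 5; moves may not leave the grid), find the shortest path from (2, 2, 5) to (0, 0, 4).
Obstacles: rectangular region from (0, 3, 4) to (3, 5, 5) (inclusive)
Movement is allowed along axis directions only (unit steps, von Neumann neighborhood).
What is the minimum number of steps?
5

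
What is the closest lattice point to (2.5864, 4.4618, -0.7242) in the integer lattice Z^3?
(3, 4, -1)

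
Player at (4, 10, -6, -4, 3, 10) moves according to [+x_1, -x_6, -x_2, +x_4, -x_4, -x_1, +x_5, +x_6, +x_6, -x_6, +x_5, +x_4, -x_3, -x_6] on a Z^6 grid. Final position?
(4, 9, -7, -3, 5, 9)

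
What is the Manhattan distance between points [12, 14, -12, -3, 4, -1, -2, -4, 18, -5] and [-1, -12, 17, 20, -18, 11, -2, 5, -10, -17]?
174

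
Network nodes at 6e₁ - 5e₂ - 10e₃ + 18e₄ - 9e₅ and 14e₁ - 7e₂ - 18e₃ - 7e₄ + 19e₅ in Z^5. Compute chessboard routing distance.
28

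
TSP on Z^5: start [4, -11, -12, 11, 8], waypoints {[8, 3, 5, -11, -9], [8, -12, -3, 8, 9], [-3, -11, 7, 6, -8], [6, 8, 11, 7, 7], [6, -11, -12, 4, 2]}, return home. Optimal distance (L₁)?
204
(one optimal route: (4, -11, -12, 11, 8) → (8, -12, -3, 8, 9) → (6, 8, 11, 7, 7) → (8, 3, 5, -11, -9) → (-3, -11, 7, 6, -8) → (6, -11, -12, 4, 2) → (4, -11, -12, 11, 8))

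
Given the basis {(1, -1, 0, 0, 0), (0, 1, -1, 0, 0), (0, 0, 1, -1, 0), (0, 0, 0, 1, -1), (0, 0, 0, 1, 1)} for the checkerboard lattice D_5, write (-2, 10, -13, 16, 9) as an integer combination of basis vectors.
-2b₁ + 8b₂ - 5b₃ + b₄ + 10b₅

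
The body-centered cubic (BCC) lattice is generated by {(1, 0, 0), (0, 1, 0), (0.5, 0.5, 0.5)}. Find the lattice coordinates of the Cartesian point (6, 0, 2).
4b₁ - 2b₂ + 4b₃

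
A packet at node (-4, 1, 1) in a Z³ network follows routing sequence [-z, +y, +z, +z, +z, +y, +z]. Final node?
(-4, 3, 4)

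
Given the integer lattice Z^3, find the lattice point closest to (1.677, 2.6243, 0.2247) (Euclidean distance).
(2, 3, 0)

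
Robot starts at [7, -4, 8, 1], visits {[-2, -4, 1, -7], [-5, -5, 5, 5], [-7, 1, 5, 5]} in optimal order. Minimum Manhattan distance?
52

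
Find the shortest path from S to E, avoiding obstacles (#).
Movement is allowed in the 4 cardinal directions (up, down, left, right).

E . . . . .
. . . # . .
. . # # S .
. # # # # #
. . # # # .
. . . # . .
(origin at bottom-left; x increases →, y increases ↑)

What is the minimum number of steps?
6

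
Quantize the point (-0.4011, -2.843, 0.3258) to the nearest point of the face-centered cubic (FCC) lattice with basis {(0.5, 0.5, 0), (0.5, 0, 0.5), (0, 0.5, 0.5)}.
(-0.5, -3, 0.5)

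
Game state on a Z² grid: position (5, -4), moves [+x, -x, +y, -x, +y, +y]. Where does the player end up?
(4, -1)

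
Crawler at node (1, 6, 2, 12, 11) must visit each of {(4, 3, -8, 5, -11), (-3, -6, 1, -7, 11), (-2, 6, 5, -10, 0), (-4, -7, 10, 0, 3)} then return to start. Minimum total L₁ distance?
188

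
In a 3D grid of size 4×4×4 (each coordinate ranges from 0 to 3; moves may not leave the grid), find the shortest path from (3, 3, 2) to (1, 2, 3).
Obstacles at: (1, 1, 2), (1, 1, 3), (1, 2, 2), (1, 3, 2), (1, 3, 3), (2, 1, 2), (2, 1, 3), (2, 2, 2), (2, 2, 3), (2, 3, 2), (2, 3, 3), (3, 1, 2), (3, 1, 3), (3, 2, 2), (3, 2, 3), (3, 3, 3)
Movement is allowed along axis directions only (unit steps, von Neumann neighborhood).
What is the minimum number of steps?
8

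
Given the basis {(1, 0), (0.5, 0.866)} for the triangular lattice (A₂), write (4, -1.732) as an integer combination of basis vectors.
5b₁ - 2b₂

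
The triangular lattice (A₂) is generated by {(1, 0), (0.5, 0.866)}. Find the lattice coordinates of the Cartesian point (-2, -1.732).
-b₁ - 2b₂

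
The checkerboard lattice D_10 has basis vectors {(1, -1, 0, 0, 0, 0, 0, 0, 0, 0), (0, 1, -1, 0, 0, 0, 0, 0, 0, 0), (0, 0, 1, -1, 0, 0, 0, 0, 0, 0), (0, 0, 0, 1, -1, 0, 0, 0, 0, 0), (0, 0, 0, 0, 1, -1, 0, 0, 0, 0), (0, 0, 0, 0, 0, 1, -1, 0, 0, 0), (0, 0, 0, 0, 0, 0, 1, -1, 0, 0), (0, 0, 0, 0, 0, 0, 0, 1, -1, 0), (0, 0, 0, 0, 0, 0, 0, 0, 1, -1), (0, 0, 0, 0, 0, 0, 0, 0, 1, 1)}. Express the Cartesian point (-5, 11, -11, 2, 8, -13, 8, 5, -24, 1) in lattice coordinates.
-5b₁ + 6b₂ - 5b₃ - 3b₄ + 5b₅ - 8b₆ + 5b₈ - 10b₉ - 9b₁₀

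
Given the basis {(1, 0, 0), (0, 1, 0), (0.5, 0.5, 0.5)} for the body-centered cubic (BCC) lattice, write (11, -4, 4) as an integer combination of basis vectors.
7b₁ - 8b₂ + 8b₃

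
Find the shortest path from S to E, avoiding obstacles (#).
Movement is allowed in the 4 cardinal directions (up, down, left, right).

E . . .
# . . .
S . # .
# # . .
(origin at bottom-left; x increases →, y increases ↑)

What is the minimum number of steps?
4
(one shortest path: (0, 1) → (1, 1) → (1, 2) → (1, 3) → (0, 3))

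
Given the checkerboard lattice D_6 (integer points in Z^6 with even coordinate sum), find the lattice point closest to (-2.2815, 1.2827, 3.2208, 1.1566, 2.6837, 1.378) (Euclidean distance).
(-2, 1, 3, 1, 3, 2)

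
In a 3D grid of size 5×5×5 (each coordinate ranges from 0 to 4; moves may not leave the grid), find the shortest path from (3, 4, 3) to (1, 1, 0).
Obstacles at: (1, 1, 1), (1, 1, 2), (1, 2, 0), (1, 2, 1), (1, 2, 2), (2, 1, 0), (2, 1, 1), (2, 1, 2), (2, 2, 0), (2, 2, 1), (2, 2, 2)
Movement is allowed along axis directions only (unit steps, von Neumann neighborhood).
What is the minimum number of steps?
10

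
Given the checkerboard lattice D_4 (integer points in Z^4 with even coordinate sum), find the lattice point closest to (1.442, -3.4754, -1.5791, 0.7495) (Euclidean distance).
(1, -4, -2, 1)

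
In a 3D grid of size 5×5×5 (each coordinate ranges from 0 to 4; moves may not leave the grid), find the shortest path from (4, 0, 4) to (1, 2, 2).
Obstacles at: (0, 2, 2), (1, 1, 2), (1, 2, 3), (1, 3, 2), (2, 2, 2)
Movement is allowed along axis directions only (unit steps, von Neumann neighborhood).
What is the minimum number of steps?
9
(one shortest path: (4, 0, 4) → (3, 0, 4) → (2, 0, 4) → (1, 0, 4) → (1, 0, 3) → (1, 0, 2) → (1, 0, 1) → (1, 1, 1) → (1, 2, 1) → (1, 2, 2))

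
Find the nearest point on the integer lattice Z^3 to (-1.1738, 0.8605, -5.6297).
(-1, 1, -6)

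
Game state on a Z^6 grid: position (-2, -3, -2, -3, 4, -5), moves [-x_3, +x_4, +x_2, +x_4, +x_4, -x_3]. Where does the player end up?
(-2, -2, -4, 0, 4, -5)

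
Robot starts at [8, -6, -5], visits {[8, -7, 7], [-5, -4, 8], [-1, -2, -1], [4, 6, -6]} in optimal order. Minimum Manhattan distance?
63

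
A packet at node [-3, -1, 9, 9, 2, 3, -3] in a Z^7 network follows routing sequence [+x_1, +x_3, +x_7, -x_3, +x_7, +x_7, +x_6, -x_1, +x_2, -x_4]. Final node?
(-3, 0, 9, 8, 2, 4, 0)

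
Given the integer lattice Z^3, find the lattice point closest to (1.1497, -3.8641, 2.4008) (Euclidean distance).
(1, -4, 2)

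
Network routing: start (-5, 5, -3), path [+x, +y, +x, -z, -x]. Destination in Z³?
(-4, 6, -4)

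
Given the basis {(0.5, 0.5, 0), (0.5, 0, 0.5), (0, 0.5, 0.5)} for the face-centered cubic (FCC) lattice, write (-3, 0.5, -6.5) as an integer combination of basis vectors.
4b₁ - 10b₂ - 3b₃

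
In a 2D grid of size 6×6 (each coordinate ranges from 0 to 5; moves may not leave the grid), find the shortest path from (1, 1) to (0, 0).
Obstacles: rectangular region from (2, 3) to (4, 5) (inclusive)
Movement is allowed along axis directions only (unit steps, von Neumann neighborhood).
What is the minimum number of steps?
2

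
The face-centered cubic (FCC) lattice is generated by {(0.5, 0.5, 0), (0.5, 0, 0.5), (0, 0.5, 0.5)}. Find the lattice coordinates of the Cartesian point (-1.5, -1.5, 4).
-7b₁ + 4b₂ + 4b₃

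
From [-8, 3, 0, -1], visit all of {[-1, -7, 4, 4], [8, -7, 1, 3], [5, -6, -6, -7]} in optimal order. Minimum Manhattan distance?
60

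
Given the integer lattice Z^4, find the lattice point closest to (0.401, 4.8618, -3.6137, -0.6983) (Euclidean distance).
(0, 5, -4, -1)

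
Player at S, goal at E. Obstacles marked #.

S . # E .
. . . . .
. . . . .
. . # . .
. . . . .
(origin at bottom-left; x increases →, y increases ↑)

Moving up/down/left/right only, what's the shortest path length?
5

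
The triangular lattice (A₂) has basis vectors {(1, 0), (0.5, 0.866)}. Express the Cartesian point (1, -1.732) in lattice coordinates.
2b₁ - 2b₂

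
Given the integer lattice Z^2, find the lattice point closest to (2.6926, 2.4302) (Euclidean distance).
(3, 2)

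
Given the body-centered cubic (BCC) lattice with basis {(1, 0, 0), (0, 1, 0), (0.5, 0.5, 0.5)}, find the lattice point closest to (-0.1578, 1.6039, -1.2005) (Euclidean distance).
(-0.5, 1.5, -1.5)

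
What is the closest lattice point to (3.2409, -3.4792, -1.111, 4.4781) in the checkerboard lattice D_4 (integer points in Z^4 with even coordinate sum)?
(3, -4, -1, 4)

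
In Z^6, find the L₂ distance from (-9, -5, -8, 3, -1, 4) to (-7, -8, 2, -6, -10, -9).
21.0713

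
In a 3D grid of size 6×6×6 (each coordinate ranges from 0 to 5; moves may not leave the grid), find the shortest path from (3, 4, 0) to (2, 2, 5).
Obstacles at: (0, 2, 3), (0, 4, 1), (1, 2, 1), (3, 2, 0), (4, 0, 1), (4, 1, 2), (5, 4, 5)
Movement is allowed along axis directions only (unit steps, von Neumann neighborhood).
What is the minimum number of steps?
8
(one shortest path: (3, 4, 0) → (2, 4, 0) → (2, 3, 0) → (2, 2, 0) → (2, 2, 1) → (2, 2, 2) → (2, 2, 3) → (2, 2, 4) → (2, 2, 5))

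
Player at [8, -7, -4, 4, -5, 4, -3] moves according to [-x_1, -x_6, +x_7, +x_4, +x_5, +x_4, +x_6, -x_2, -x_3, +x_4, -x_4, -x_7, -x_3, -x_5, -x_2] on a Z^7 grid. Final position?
(7, -9, -6, 6, -5, 4, -3)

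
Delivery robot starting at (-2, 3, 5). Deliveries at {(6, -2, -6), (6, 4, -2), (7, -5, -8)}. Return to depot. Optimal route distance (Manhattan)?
62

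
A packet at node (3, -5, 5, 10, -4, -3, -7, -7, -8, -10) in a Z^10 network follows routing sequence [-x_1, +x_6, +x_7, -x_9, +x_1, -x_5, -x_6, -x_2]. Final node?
(3, -6, 5, 10, -5, -3, -6, -7, -9, -10)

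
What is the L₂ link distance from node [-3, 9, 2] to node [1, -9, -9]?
21.4709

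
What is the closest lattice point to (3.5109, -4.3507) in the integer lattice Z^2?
(4, -4)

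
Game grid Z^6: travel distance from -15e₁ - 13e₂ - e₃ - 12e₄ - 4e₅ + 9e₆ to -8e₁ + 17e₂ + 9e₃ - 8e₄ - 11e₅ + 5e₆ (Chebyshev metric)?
30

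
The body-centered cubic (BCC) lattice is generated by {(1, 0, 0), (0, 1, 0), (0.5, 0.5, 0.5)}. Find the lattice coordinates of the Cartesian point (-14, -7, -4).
-10b₁ - 3b₂ - 8b₃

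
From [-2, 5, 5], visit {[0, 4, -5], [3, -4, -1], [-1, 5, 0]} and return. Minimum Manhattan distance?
48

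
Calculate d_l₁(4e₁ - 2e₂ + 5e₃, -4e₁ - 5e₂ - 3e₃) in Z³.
19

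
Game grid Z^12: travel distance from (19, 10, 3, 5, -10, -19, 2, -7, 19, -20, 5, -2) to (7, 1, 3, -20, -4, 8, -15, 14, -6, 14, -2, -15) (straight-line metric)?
65.909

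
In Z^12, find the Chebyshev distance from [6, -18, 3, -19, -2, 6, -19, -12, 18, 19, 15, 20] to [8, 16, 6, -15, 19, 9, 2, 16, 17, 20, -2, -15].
35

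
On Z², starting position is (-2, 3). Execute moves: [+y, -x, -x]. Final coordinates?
(-4, 4)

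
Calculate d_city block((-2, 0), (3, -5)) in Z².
10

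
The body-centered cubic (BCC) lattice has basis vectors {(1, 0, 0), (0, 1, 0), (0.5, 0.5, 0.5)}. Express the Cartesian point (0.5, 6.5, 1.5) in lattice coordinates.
-b₁ + 5b₂ + 3b₃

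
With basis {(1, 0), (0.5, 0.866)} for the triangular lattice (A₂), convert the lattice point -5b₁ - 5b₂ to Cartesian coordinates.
(-7.5, -4.33)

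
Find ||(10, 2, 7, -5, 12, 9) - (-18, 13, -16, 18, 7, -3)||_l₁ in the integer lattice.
102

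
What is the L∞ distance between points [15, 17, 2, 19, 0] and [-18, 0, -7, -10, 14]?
33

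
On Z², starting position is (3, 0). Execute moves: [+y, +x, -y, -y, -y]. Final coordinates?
(4, -2)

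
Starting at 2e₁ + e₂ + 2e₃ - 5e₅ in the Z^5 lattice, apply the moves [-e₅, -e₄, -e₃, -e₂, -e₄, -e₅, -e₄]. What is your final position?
(2, 0, 1, -3, -7)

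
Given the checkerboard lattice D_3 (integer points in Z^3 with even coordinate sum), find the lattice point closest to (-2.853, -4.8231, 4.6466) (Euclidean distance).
(-3, -5, 4)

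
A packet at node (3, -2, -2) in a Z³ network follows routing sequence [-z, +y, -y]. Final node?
(3, -2, -3)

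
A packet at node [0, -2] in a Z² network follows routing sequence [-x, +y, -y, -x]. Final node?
(-2, -2)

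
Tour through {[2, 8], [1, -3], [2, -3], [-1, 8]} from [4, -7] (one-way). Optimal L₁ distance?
22
(one optimal route: (4, -7) → (1, -3) → (2, -3) → (2, 8) → (-1, 8))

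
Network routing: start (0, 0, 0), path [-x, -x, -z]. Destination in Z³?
(-2, 0, -1)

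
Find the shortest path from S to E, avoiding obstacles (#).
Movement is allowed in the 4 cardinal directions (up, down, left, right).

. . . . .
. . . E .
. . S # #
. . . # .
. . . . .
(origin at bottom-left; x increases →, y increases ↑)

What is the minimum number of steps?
2
(one shortest path: (2, 2) → (2, 3) → (3, 3))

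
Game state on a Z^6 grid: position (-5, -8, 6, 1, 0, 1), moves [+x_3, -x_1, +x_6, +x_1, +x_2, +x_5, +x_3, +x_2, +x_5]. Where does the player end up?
(-5, -6, 8, 1, 2, 2)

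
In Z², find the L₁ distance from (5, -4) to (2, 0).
7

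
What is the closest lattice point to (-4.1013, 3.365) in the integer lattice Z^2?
(-4, 3)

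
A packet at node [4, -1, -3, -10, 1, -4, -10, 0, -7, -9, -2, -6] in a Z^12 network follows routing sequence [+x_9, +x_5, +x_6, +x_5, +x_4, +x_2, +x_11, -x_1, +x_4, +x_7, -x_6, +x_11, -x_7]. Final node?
(3, 0, -3, -8, 3, -4, -10, 0, -6, -9, 0, -6)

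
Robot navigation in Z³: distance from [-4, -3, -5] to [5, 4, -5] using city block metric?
16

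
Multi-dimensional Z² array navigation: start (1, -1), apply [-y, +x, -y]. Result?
(2, -3)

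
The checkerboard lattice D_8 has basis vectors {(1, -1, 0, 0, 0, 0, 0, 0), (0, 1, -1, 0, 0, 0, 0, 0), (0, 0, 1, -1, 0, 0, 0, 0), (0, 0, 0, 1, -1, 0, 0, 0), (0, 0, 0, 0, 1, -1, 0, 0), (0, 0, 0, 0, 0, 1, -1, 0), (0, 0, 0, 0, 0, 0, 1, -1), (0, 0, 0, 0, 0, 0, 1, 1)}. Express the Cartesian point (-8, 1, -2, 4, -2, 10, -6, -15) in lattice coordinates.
-8b₁ - 7b₂ - 9b₃ - 5b₄ - 7b₅ + 3b₆ + 6b₇ - 9b₈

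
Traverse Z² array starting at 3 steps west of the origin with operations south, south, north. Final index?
(-3, -1)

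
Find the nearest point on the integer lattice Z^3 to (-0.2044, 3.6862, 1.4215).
(0, 4, 1)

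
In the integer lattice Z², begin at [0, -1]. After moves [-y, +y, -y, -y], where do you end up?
(0, -3)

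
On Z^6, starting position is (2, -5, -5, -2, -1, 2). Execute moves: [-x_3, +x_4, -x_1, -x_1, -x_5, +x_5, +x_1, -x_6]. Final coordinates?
(1, -5, -6, -1, -1, 1)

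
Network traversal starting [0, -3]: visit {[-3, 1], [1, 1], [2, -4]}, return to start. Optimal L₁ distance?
20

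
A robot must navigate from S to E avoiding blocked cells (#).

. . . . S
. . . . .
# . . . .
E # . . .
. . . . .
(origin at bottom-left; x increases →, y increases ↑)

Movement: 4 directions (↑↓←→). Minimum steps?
9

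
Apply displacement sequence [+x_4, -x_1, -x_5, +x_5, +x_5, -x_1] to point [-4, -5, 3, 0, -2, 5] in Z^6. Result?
(-6, -5, 3, 1, -1, 5)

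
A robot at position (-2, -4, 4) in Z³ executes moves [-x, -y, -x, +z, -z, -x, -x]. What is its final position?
(-6, -5, 4)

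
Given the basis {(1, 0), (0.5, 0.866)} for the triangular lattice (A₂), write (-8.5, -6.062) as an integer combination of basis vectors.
-5b₁ - 7b₂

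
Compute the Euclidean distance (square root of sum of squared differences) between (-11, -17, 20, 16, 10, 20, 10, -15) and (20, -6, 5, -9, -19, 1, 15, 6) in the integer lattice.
60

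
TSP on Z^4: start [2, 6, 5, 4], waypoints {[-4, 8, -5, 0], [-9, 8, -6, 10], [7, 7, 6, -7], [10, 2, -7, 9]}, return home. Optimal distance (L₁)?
120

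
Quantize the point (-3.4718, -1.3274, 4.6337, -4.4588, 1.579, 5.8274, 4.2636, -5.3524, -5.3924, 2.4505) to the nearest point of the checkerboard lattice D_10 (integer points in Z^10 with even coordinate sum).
(-4, -1, 5, -4, 2, 6, 4, -5, -5, 2)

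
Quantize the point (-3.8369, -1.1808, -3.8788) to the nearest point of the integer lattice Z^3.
(-4, -1, -4)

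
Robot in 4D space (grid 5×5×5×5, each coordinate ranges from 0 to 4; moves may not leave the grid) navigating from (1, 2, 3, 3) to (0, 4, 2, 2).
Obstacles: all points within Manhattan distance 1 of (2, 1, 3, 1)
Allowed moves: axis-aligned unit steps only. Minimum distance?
5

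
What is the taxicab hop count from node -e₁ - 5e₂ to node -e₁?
5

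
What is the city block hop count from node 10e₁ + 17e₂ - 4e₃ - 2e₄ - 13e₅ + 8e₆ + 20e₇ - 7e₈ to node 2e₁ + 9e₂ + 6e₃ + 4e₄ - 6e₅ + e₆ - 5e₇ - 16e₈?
80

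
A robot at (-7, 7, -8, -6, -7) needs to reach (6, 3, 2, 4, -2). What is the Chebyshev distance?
13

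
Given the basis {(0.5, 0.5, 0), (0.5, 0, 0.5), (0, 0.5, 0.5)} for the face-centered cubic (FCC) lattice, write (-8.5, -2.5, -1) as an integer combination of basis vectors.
-10b₁ - 7b₂ + 5b₃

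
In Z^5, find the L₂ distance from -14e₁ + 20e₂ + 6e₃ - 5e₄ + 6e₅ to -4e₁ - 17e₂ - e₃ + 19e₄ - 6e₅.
47.3075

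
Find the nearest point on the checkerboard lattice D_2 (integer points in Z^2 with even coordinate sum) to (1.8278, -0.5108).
(2, 0)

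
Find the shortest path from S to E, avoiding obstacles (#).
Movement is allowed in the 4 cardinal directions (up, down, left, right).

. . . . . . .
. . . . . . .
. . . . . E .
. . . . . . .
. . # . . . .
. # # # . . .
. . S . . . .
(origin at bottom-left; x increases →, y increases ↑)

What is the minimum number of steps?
7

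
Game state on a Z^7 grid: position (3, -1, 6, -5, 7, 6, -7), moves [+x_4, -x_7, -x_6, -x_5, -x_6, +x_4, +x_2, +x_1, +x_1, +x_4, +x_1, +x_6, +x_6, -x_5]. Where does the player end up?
(6, 0, 6, -2, 5, 6, -8)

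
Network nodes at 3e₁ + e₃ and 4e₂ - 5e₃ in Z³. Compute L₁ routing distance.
13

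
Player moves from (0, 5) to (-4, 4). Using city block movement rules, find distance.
5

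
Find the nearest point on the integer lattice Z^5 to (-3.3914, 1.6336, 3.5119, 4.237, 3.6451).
(-3, 2, 4, 4, 4)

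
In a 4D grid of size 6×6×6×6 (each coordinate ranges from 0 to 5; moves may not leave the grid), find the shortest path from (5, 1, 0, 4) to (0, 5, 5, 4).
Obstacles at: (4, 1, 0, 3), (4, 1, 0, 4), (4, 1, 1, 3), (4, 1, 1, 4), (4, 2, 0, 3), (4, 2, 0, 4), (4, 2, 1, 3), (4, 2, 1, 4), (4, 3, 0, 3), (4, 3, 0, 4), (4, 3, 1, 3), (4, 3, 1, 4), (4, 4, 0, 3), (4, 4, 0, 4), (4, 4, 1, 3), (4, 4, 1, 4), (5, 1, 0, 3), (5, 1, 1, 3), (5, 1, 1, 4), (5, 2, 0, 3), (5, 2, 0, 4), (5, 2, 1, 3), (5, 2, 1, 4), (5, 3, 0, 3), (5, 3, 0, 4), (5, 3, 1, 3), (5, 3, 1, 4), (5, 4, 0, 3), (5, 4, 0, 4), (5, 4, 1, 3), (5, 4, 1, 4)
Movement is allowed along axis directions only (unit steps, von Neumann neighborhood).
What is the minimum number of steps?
16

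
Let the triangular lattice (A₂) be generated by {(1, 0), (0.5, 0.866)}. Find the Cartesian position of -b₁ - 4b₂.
(-3, -3.464)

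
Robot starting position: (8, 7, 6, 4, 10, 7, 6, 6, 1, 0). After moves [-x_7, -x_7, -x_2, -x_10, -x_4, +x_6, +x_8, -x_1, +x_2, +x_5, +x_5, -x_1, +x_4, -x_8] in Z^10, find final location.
(6, 7, 6, 4, 12, 8, 4, 6, 1, -1)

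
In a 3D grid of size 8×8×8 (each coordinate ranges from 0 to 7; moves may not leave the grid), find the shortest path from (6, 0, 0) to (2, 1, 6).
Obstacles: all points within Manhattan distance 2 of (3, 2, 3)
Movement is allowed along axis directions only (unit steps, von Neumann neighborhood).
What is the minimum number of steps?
11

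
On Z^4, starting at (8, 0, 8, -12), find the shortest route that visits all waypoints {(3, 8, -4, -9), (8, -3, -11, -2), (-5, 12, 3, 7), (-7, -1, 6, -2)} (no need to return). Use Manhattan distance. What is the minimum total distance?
119
(one optimal route: (8, 0, 8, -12) → (3, 8, -4, -9) → (8, -3, -11, -2) → (-7, -1, 6, -2) → (-5, 12, 3, 7))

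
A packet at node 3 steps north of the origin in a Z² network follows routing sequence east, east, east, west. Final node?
(2, 3)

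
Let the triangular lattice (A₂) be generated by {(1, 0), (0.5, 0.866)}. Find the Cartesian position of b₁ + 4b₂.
(3, 3.464)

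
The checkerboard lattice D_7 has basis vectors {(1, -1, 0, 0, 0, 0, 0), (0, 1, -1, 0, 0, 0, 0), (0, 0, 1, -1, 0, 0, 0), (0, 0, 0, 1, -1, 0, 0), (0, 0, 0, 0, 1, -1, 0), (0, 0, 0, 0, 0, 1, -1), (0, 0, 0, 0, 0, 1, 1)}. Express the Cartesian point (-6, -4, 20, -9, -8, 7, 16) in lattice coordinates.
-6b₁ - 10b₂ + 10b₃ + b₄ - 7b₅ - 8b₆ + 8b₇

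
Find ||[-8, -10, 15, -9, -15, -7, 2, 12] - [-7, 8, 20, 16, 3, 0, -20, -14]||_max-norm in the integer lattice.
26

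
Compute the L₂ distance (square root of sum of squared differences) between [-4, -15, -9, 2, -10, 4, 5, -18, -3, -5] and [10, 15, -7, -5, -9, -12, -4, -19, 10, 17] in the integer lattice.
46.2709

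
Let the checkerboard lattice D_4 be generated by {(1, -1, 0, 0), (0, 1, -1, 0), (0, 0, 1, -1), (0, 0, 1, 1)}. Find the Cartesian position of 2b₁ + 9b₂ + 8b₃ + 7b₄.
(2, 7, 6, -1)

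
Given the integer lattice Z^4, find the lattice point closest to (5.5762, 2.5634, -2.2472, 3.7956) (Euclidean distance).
(6, 3, -2, 4)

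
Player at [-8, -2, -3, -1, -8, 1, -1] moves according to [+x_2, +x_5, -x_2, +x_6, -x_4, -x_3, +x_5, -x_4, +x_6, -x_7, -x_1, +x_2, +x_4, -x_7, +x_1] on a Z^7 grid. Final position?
(-8, -1, -4, -2, -6, 3, -3)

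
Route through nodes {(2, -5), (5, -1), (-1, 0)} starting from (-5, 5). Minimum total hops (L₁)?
23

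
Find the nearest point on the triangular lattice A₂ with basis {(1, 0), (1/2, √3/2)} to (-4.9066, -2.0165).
(-5, -1.732)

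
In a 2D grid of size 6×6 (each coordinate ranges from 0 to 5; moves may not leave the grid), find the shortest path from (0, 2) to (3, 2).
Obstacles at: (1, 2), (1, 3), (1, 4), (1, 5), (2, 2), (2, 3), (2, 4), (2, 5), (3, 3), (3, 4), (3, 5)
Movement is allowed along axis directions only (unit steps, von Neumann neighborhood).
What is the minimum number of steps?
5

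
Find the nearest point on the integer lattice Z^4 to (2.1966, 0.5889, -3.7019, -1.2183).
(2, 1, -4, -1)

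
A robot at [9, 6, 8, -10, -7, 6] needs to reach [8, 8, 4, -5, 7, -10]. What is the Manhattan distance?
42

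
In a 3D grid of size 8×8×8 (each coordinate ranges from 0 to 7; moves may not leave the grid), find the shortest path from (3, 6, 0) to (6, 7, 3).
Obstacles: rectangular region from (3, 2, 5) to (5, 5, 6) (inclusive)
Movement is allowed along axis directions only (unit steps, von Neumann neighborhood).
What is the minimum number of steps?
7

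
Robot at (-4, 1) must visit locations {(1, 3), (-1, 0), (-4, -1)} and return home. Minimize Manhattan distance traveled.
18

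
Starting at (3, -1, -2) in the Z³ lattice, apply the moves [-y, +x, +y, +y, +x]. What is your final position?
(5, 0, -2)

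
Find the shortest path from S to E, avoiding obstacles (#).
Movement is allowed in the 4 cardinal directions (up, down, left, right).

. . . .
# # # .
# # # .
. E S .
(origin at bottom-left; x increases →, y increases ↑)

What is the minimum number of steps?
1
(one shortest path: (2, 0) → (1, 0))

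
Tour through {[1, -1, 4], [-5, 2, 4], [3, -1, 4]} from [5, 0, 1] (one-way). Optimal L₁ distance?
17
(one optimal route: (5, 0, 1) → (3, -1, 4) → (1, -1, 4) → (-5, 2, 4))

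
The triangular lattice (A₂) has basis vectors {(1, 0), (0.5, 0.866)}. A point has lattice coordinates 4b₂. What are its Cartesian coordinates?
(2, 3.464)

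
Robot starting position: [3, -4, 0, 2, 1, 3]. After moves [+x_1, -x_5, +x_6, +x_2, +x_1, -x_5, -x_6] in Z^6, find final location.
(5, -3, 0, 2, -1, 3)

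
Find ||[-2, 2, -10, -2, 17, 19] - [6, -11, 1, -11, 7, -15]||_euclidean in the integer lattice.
41.1218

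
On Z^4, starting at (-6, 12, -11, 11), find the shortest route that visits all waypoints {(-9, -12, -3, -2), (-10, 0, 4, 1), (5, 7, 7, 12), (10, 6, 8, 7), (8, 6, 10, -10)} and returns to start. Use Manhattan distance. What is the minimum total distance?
180
(one optimal route: (-6, 12, -11, 11) → (-9, -12, -3, -2) → (-10, 0, 4, 1) → (8, 6, 10, -10) → (10, 6, 8, 7) → (5, 7, 7, 12) → (-6, 12, -11, 11))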